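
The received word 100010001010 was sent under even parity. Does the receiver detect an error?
Sum of received bits: 1+0+0+0+1+0+0+0+1+0+1+0 = 4; 4 mod 2 = 0. Result is 0 → no error detected.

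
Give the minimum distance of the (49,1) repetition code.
d_min = 49 (the only two codewords are 0…0 and 1…1, differing in all 49 positions).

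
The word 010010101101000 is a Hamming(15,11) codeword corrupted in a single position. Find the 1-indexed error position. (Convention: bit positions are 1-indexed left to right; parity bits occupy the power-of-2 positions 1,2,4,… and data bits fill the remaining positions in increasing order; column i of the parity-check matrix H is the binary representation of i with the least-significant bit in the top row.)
Syndrome s = H · r^T (mod 2), r = 010010101101000:
  s[0] = (101010101010101)·(010010101101000) mod 2 = 0+0+0+0+1+0+1+0+1+0+0+0+0+0+0 mod 2 = 1
  s[1] = (011001100110011)·(010010101101000) mod 2 = 0+1+0+0+0+0+1+0+0+1+0+0+0+0+0 mod 2 = 1
  s[2] = (000111100001111)·(010010101101000) mod 2 = 0+0+0+0+1+0+1+0+0+0+0+1+0+0+0 mod 2 = 1
  s[3] = (000000011111111)·(010010101101000) mod 2 = 0+0+0+0+0+0+0+0+1+1+0+1+0+0+0 mod 2 = 1
Syndrome = 1111
Column i of H is the binary representation of i, so the syndrome is the binary index of the flipped bit.
Read s = 1111 with s[0] as LSB: 1·2^0 + 1·2^1 + 1·2^2 + 1·2^3 = 15.
Error is at bit position 15.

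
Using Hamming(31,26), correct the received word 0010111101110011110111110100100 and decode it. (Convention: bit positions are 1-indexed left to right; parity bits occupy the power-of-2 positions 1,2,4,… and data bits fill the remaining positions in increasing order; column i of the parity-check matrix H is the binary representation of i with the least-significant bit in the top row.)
Syndrome s = H · r^T (mod 2), r = 0010111101110011110111110100100:
  s[0] = (1010101010101010101010101010101)·(0010111101110011110111110100100) mod 2 = 0+0+1+0+1+0+1+0+0+0+1+0+0+0+1+0+1+0+0+0+1+0+1+0+0+0+0+0+1+0+0 mod 2 = 1
  s[1] = (0110011001100110011001100110011)·(0010111101110011110111110100100) mod 2 = 0+0+1+0+0+1+1+0+0+1+1+0+0+0+1+0+0+1+0+0+0+1+1+0+0+1+0+0+0+0+0 mod 2 = 0
  s[2] = (0001111000011110000111100001111)·(0010111101110011110111110100100) mod 2 = 0+0+0+0+1+1+1+0+0+0+0+1+0+0+1+0+0+0+0+1+1+1+1+0+0+0+0+0+1+0+0 mod 2 = 0
  s[3] = (0000000111111110000000011111111)·(0010111101110011110111110100100) mod 2 = 0+0+0+0+0+0+0+1+0+1+1+1+0+0+1+0+0+0+0+0+0+0+0+1+0+1+0+0+1+0+0 mod 2 = 0
  s[4] = (0000000000000001111111111111111)·(0010111101110011110111110100100) mod 2 = 0+0+0+0+0+0+0+0+0+0+0+0+0+0+0+1+1+1+0+1+1+1+1+1+0+1+0+0+1+0+0 mod 2 = 0
Syndrome = 10000
Column 1 of H equals this syndrome → error at bit 1 (1-indexed).
Flip bit 1: 0010111101110011110111110100100 → 1010111101110011110111110100100
Extract data bits at positions {3,5,6,7,9,10,11,12,13,14,15,17,18,19,20,21,22,23,24,25,26,27,28,29,30,31}: 11110111001110111110100100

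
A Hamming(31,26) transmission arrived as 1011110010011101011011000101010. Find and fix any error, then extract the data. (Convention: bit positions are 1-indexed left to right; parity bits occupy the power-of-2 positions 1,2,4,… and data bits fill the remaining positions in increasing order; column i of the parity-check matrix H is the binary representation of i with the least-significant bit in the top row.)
Syndrome s = H · r^T (mod 2), r = 1011110010011101011011000101010:
  s[0] = (1010101010101010101010101010101)·(1011110010011101011011000101010) mod 2 = 1+0+1+0+1+0+0+0+1+0+0+0+1+0+0+0+0+0+1+0+1+0+0+0+0+0+0+0+0+0+0 mod 2 = 1
  s[1] = (0110011001100110011001100110011)·(1011110010011101011011000101010) mod 2 = 0+0+1+0+0+1+0+0+0+0+0+0+0+1+0+0+0+1+1+0+0+1+0+0+0+1+0+0+0+1+0 mod 2 = 0
  s[2] = (0001111000011110000111100001111)·(1011110010011101011011000101010) mod 2 = 0+0+0+1+1+1+0+0+0+0+0+1+1+1+0+0+0+0+0+0+1+1+0+0+0+0+0+1+0+1+0 mod 2 = 0
  s[3] = (0000000111111110000000011111111)·(1011110010011101011011000101010) mod 2 = 0+0+0+0+0+0+0+0+1+0+0+1+1+1+0+0+0+0+0+0+0+0+0+0+0+1+0+1+0+1+0 mod 2 = 1
  s[4] = (0000000000000001111111111111111)·(1011110010011101011011000101010) mod 2 = 0+0+0+0+0+0+0+0+0+0+0+0+0+0+0+1+0+1+1+0+1+1+0+0+0+1+0+1+0+1+0 mod 2 = 0
Syndrome = 10010
Column 9 of H equals this syndrome → error at bit 9 (1-indexed).
Flip bit 9: 1011110010011101011011000101010 → 1011110000011101011011000101010
Extract data bits at positions {3,5,6,7,9,10,11,12,13,14,15,17,18,19,20,21,22,23,24,25,26,27,28,29,30,31}: 11100001110011011000101010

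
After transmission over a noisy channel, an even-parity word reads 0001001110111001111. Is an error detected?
Sum of received bits: 0+0+0+1+0+0+1+1+1+0+1+1+1+0+0+1+1+1+1 = 11; 11 mod 2 = 1. Result is 1 ≠ 0 → error detected.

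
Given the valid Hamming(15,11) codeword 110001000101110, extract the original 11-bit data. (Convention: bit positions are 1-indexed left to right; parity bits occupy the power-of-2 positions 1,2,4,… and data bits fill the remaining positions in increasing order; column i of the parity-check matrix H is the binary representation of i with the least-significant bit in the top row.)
Parity bits occupy power-of-2 positions; data bits are at positions {3,5,6,7,9,10,11,12,13,14,15} (1-indexed).
Extract: c[3]=0 c[5]=0 c[6]=1 c[7]=0 c[9]=0 c[10]=1 c[11]=0 c[12]=1 c[13]=1 c[14]=1 c[15]=0
Data = 00100101110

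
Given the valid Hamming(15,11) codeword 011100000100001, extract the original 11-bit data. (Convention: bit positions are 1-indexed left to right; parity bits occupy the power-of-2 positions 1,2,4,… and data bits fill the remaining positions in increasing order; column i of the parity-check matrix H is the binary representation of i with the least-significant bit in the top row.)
Parity bits occupy power-of-2 positions; data bits are at positions {3,5,6,7,9,10,11,12,13,14,15} (1-indexed).
Extract: c[3]=1 c[5]=0 c[6]=0 c[7]=0 c[9]=0 c[10]=1 c[11]=0 c[12]=0 c[13]=0 c[14]=0 c[15]=1
Data = 10000100001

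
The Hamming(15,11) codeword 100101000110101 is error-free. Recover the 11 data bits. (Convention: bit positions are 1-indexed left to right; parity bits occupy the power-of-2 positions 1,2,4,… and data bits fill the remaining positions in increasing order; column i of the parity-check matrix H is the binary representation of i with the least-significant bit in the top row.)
Parity bits occupy power-of-2 positions; data bits are at positions {3,5,6,7,9,10,11,12,13,14,15} (1-indexed).
Extract: c[3]=0 c[5]=0 c[6]=1 c[7]=0 c[9]=0 c[10]=1 c[11]=1 c[12]=0 c[13]=1 c[14]=0 c[15]=1
Data = 00100110101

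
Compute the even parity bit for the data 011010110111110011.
Sum of data bits: 0+1+1+0+1+0+1+1+0+1+1+1+1+1+0+0+1+1 = 12.
12 mod 2 = 0, so parity bit = 0.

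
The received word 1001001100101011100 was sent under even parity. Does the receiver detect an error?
Sum of received bits: 1+0+0+1+0+0+1+1+0+0+1+0+1+0+1+1+1+0+0 = 9; 9 mod 2 = 1. Result is 1 ≠ 0 → error detected.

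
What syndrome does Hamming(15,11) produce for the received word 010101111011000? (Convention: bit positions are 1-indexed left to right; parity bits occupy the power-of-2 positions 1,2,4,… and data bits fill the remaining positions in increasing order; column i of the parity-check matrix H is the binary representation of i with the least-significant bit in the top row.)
Syndrome s = H · r^T (mod 2), r = 010101111011000:
  s[0] = (101010101010101)·(010101111011000) mod 2 = 0+0+0+0+0+0+1+0+1+0+1+0+0+0+0 mod 2 = 1
  s[1] = (011001100110011)·(010101111011000) mod 2 = 0+1+0+0+0+1+1+0+0+0+1+0+0+0+0 mod 2 = 0
  s[2] = (000111100001111)·(010101111011000) mod 2 = 0+0+0+1+0+1+1+0+0+0+0+1+0+0+0 mod 2 = 0
  s[3] = (000000011111111)·(010101111011000) mod 2 = 0+0+0+0+0+0+0+1+1+0+1+1+0+0+0 mod 2 = 0
Syndrome = 1000
Non-zero syndrome: error at position 1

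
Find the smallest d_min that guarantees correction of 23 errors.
Correcting t errors requires d_min ≥ 2t + 1 = 2·23 + 1 = 47.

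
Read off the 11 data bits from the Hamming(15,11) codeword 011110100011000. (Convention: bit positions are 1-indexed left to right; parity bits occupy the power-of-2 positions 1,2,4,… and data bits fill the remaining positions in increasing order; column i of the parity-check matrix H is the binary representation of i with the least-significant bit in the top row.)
Parity bits occupy power-of-2 positions; data bits are at positions {3,5,6,7,9,10,11,12,13,14,15} (1-indexed).
Extract: c[3]=1 c[5]=1 c[6]=0 c[7]=1 c[9]=0 c[10]=0 c[11]=1 c[12]=1 c[13]=0 c[14]=0 c[15]=0
Data = 11010011000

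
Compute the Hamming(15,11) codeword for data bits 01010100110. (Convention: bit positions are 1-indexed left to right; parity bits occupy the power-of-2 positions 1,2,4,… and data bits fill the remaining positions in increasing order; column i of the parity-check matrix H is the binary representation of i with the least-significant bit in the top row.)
Codeword c = d · G (mod 2), d = 01010100110:
  c[0] = d·G[:,0] = (01010100110)·(11011010101) mod 2 = 0+1+0+1+0+0+0+0+1+0+0 mod 2 = 1
  c[1] = d·G[:,1] = (01010100110)·(10110110011) mod 2 = 0+0+0+1+0+1+0+0+0+1+0 mod 2 = 1
  c[2] = d·G[:,2] = (01010100110)·(10000000000) mod 2 = 0+0+0+0+0+0+0+0+0+0+0 mod 2 = 0
  c[3] = d·G[:,3] = (01010100110)·(01110001111) mod 2 = 0+1+0+1+0+0+0+0+1+1+0 mod 2 = 0
  c[4] = d·G[:,4] = (01010100110)·(01000000000) mod 2 = 0+1+0+0+0+0+0+0+0+0+0 mod 2 = 1
  c[5] = d·G[:,5] = (01010100110)·(00100000000) mod 2 = 0+0+0+0+0+0+0+0+0+0+0 mod 2 = 0
  c[6] = d·G[:,6] = (01010100110)·(00010000000) mod 2 = 0+0+0+1+0+0+0+0+0+0+0 mod 2 = 1
  c[7] = d·G[:,7] = (01010100110)·(00001111111) mod 2 = 0+0+0+0+0+1+0+0+1+1+0 mod 2 = 1
  c[8] = d·G[:,8] = (01010100110)·(00001000000) mod 2 = 0+0+0+0+0+0+0+0+0+0+0 mod 2 = 0
  c[9] = d·G[:,9] = (01010100110)·(00000100000) mod 2 = 0+0+0+0+0+1+0+0+0+0+0 mod 2 = 1
  c[10] = d·G[:,10] = (01010100110)·(00000010000) mod 2 = 0+0+0+0+0+0+0+0+0+0+0 mod 2 = 0
  c[11] = d·G[:,11] = (01010100110)·(00000001000) mod 2 = 0+0+0+0+0+0+0+0+0+0+0 mod 2 = 0
  c[12] = d·G[:,12] = (01010100110)·(00000000100) mod 2 = 0+0+0+0+0+0+0+0+1+0+0 mod 2 = 1
  c[13] = d·G[:,13] = (01010100110)·(00000000010) mod 2 = 0+0+0+0+0+0+0+0+0+1+0 mod 2 = 1
  c[14] = d·G[:,14] = (01010100110)·(00000000001) mod 2 = 0+0+0+0+0+0+0+0+0+0+0 mod 2 = 0
Codeword = 110010110100110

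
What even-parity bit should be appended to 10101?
Sum of data bits: 1+0+1+0+1 = 3.
3 mod 2 = 1, so parity bit = 1.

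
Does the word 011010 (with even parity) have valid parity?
Sum of all bits: 0+1+1+0+1+0 = 3; 3 mod 2 = 1. Result is 1 → parity error detected.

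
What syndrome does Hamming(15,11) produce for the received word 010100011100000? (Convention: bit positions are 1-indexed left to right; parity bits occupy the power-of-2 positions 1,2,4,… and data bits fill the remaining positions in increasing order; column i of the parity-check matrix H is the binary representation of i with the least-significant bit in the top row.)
Syndrome s = H · r^T (mod 2), r = 010100011100000:
  s[0] = (101010101010101)·(010100011100000) mod 2 = 0+0+0+0+0+0+0+0+1+0+0+0+0+0+0 mod 2 = 1
  s[1] = (011001100110011)·(010100011100000) mod 2 = 0+1+0+0+0+0+0+0+0+1+0+0+0+0+0 mod 2 = 0
  s[2] = (000111100001111)·(010100011100000) mod 2 = 0+0+0+1+0+0+0+0+0+0+0+0+0+0+0 mod 2 = 1
  s[3] = (000000011111111)·(010100011100000) mod 2 = 0+0+0+0+0+0+0+1+1+1+0+0+0+0+0 mod 2 = 1
Syndrome = 1011
Non-zero syndrome: error at position 13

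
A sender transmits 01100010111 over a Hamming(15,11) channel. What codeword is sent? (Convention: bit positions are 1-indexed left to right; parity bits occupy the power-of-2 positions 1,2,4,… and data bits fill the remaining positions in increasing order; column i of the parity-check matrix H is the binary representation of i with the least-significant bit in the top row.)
Codeword c = d · G (mod 2), d = 01100010111:
  c[0] = d·G[:,0] = (01100010111)·(11011010101) mod 2 = 0+1+0+0+0+0+1+0+1+0+1 mod 2 = 0
  c[1] = d·G[:,1] = (01100010111)·(10110110011) mod 2 = 0+0+1+0+0+0+1+0+0+1+1 mod 2 = 0
  c[2] = d·G[:,2] = (01100010111)·(10000000000) mod 2 = 0+0+0+0+0+0+0+0+0+0+0 mod 2 = 0
  c[3] = d·G[:,3] = (01100010111)·(01110001111) mod 2 = 0+1+1+0+0+0+0+0+1+1+1 mod 2 = 1
  c[4] = d·G[:,4] = (01100010111)·(01000000000) mod 2 = 0+1+0+0+0+0+0+0+0+0+0 mod 2 = 1
  c[5] = d·G[:,5] = (01100010111)·(00100000000) mod 2 = 0+0+1+0+0+0+0+0+0+0+0 mod 2 = 1
  c[6] = d·G[:,6] = (01100010111)·(00010000000) mod 2 = 0+0+0+0+0+0+0+0+0+0+0 mod 2 = 0
  c[7] = d·G[:,7] = (01100010111)·(00001111111) mod 2 = 0+0+0+0+0+0+1+0+1+1+1 mod 2 = 0
  c[8] = d·G[:,8] = (01100010111)·(00001000000) mod 2 = 0+0+0+0+0+0+0+0+0+0+0 mod 2 = 0
  c[9] = d·G[:,9] = (01100010111)·(00000100000) mod 2 = 0+0+0+0+0+0+0+0+0+0+0 mod 2 = 0
  c[10] = d·G[:,10] = (01100010111)·(00000010000) mod 2 = 0+0+0+0+0+0+1+0+0+0+0 mod 2 = 1
  c[11] = d·G[:,11] = (01100010111)·(00000001000) mod 2 = 0+0+0+0+0+0+0+0+0+0+0 mod 2 = 0
  c[12] = d·G[:,12] = (01100010111)·(00000000100) mod 2 = 0+0+0+0+0+0+0+0+1+0+0 mod 2 = 1
  c[13] = d·G[:,13] = (01100010111)·(00000000010) mod 2 = 0+0+0+0+0+0+0+0+0+1+0 mod 2 = 1
  c[14] = d·G[:,14] = (01100010111)·(00000000001) mod 2 = 0+0+0+0+0+0+0+0+0+0+1 mod 2 = 1
Codeword = 000111000010111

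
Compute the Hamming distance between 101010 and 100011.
XOR = 001001, count of 1s = 2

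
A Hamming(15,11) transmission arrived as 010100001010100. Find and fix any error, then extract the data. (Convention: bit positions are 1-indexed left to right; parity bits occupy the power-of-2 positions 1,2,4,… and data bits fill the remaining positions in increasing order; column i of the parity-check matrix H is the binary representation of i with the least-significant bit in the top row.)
Syndrome s = H · r^T (mod 2), r = 010100001010100:
  s[0] = (101010101010101)·(010100001010100) mod 2 = 0+0+0+0+0+0+0+0+1+0+1+0+1+0+0 mod 2 = 1
  s[1] = (011001100110011)·(010100001010100) mod 2 = 0+1+0+0+0+0+0+0+0+0+1+0+0+0+0 mod 2 = 0
  s[2] = (000111100001111)·(010100001010100) mod 2 = 0+0+0+1+0+0+0+0+0+0+0+0+1+0+0 mod 2 = 0
  s[3] = (000000011111111)·(010100001010100) mod 2 = 0+0+0+0+0+0+0+0+1+0+1+0+1+0+0 mod 2 = 1
Syndrome = 1001
Column 9 of H equals this syndrome → error at bit 9 (1-indexed).
Flip bit 9: 010100001010100 → 010100000010100
Extract data bits at positions {3,5,6,7,9,10,11,12,13,14,15}: 00000010100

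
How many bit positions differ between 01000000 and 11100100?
XOR = 10100100, count of 1s = 3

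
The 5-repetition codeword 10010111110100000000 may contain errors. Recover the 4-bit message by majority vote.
Split into 5-bit blocks and majority-vote each:
  block 1 = 10010: 2 ones, 3 zeros → 0
  block 2 = 11111: 5 ones, 0 zeros → 1
  block 3 = 01000: 1 ones, 4 zeros → 0
  block 4 = 00000: 0 ones, 5 zeros → 0
Decoded = 0100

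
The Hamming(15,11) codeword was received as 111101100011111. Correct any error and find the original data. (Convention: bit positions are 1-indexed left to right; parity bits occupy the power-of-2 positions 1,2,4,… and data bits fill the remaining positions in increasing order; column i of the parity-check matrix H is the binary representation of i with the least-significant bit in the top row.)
Syndrome s = H · r^T (mod 2), r = 111101100011111:
  s[0] = (101010101010101)·(111101100011111) mod 2 = 1+0+1+0+0+0+1+0+0+0+1+0+1+0+1 mod 2 = 0
  s[1] = (011001100110011)·(111101100011111) mod 2 = 0+1+1+0+0+1+1+0+0+0+1+0+0+1+1 mod 2 = 1
  s[2] = (000111100001111)·(111101100011111) mod 2 = 0+0+0+1+0+1+1+0+0+0+0+1+1+1+1 mod 2 = 1
  s[3] = (000000011111111)·(111101100011111) mod 2 = 0+0+0+0+0+0+0+0+0+0+1+1+1+1+1 mod 2 = 1
Syndrome = 0111
Column 14 of H equals this syndrome → error at bit 14 (1-indexed).
Flip bit 14: 111101100011111 → 111101100011101
Extract data bits at positions {3,5,6,7,9,10,11,12,13,14,15}: 10110011101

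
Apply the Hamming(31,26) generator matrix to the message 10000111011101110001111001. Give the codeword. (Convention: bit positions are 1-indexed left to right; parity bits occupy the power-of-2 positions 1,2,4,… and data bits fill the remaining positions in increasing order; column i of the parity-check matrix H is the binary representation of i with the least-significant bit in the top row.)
Codeword c = d · G (mod 2), d = 10000111011101110001111001:
  c[0] = d·G[:,0] = (10000111011101110001111001)·(11011010101101010101010101) mod 2 = 1+0+0+0+0+0+1+0+0+0+1+1+0+1+0+1+0+0+0+1+0+1+0+0+0+1 mod 2 = 1
  c[1] = d·G[:,1] = (10000111011101110001111001)·(10110110011011001100110011) mod 2 = 1+0+0+0+0+1+1+0+0+1+1+0+0+1+0+0+0+0+0+0+1+1+0+0+0+1 mod 2 = 1
  c[2] = d·G[:,2] = (10000111011101110001111001)·(10000000000000000000000000) mod 2 = 1+0+0+0+0+0+0+0+0+0+0+0+0+0+0+0+0+0+0+0+0+0+0+0+0+0 mod 2 = 1
  c[3] = d·G[:,3] = (10000111011101110001111001)·(01110001111000111100001111) mod 2 = 0+0+0+0+0+0+0+1+0+1+1+0+0+0+1+1+0+0+0+0+0+0+1+0+0+1 mod 2 = 1
  c[4] = d·G[:,4] = (10000111011101110001111001)·(01000000000000000000000000) mod 2 = 0+0+0+0+0+0+0+0+0+0+0+0+0+0+0+0+0+0+0+0+0+0+0+0+0+0 mod 2 = 0
  c[5] = d·G[:,5] = (10000111011101110001111001)·(00100000000000000000000000) mod 2 = 0+0+0+0+0+0+0+0+0+0+0+0+0+0+0+0+0+0+0+0+0+0+0+0+0+0 mod 2 = 0
  c[6] = d·G[:,6] = (10000111011101110001111001)·(00010000000000000000000000) mod 2 = 0+0+0+0+0+0+0+0+0+0+0+0+0+0+0+0+0+0+0+0+0+0+0+0+0+0 mod 2 = 0
  c[7] = d·G[:,7] = (10000111011101110001111001)·(00001111111000000011111111) mod 2 = 0+0+0+0+0+1+1+1+0+1+1+0+0+0+0+0+0+0+0+1+1+1+1+0+0+1 mod 2 = 0
  c[8] = d·G[:,8] = (10000111011101110001111001)·(00001000000000000000000000) mod 2 = 0+0+0+0+0+0+0+0+0+0+0+0+0+0+0+0+0+0+0+0+0+0+0+0+0+0 mod 2 = 0
  c[9] = d·G[:,9] = (10000111011101110001111001)·(00000100000000000000000000) mod 2 = 0+0+0+0+0+1+0+0+0+0+0+0+0+0+0+0+0+0+0+0+0+0+0+0+0+0 mod 2 = 1
  c[10] = d·G[:,10] = (10000111011101110001111001)·(00000010000000000000000000) mod 2 = 0+0+0+0+0+0+1+0+0+0+0+0+0+0+0+0+0+0+0+0+0+0+0+0+0+0 mod 2 = 1
  c[11] = d·G[:,11] = (10000111011101110001111001)·(00000001000000000000000000) mod 2 = 0+0+0+0+0+0+0+1+0+0+0+0+0+0+0+0+0+0+0+0+0+0+0+0+0+0 mod 2 = 1
  c[12] = d·G[:,12] = (10000111011101110001111001)·(00000000100000000000000000) mod 2 = 0+0+0+0+0+0+0+0+0+0+0+0+0+0+0+0+0+0+0+0+0+0+0+0+0+0 mod 2 = 0
  c[13] = d·G[:,13] = (10000111011101110001111001)·(00000000010000000000000000) mod 2 = 0+0+0+0+0+0+0+0+0+1+0+0+0+0+0+0+0+0+0+0+0+0+0+0+0+0 mod 2 = 1
  c[14] = d·G[:,14] = (10000111011101110001111001)·(00000000001000000000000000) mod 2 = 0+0+0+0+0+0+0+0+0+0+1+0+0+0+0+0+0+0+0+0+0+0+0+0+0+0 mod 2 = 1
  c[15] = d·G[:,15] = (10000111011101110001111001)·(00000000000111111111111111) mod 2 = 0+0+0+0+0+0+0+0+0+0+0+1+0+1+1+1+0+0+0+1+1+1+1+0+0+1 mod 2 = 1
  c[16] = d·G[:,16] = (10000111011101110001111001)·(00000000000100000000000000) mod 2 = 0+0+0+0+0+0+0+0+0+0+0+1+0+0+0+0+0+0+0+0+0+0+0+0+0+0 mod 2 = 1
  c[17] = d·G[:,17] = (10000111011101110001111001)·(00000000000010000000000000) mod 2 = 0+0+0+0+0+0+0+0+0+0+0+0+0+0+0+0+0+0+0+0+0+0+0+0+0+0 mod 2 = 0
  c[18] = d·G[:,18] = (10000111011101110001111001)·(00000000000001000000000000) mod 2 = 0+0+0+0+0+0+0+0+0+0+0+0+0+1+0+0+0+0+0+0+0+0+0+0+0+0 mod 2 = 1
  c[19] = d·G[:,19] = (10000111011101110001111001)·(00000000000000100000000000) mod 2 = 0+0+0+0+0+0+0+0+0+0+0+0+0+0+1+0+0+0+0+0+0+0+0+0+0+0 mod 2 = 1
  c[20] = d·G[:,20] = (10000111011101110001111001)·(00000000000000010000000000) mod 2 = 0+0+0+0+0+0+0+0+0+0+0+0+0+0+0+1+0+0+0+0+0+0+0+0+0+0 mod 2 = 1
  c[21] = d·G[:,21] = (10000111011101110001111001)·(00000000000000001000000000) mod 2 = 0+0+0+0+0+0+0+0+0+0+0+0+0+0+0+0+0+0+0+0+0+0+0+0+0+0 mod 2 = 0
  c[22] = d·G[:,22] = (10000111011101110001111001)·(00000000000000000100000000) mod 2 = 0+0+0+0+0+0+0+0+0+0+0+0+0+0+0+0+0+0+0+0+0+0+0+0+0+0 mod 2 = 0
  c[23] = d·G[:,23] = (10000111011101110001111001)·(00000000000000000010000000) mod 2 = 0+0+0+0+0+0+0+0+0+0+0+0+0+0+0+0+0+0+0+0+0+0+0+0+0+0 mod 2 = 0
  c[24] = d·G[:,24] = (10000111011101110001111001)·(00000000000000000001000000) mod 2 = 0+0+0+0+0+0+0+0+0+0+0+0+0+0+0+0+0+0+0+1+0+0+0+0+0+0 mod 2 = 1
  c[25] = d·G[:,25] = (10000111011101110001111001)·(00000000000000000000100000) mod 2 = 0+0+0+0+0+0+0+0+0+0+0+0+0+0+0+0+0+0+0+0+1+0+0+0+0+0 mod 2 = 1
  c[26] = d·G[:,26] = (10000111011101110001111001)·(00000000000000000000010000) mod 2 = 0+0+0+0+0+0+0+0+0+0+0+0+0+0+0+0+0+0+0+0+0+1+0+0+0+0 mod 2 = 1
  c[27] = d·G[:,27] = (10000111011101110001111001)·(00000000000000000000001000) mod 2 = 0+0+0+0+0+0+0+0+0+0+0+0+0+0+0+0+0+0+0+0+0+0+1+0+0+0 mod 2 = 1
  c[28] = d·G[:,28] = (10000111011101110001111001)·(00000000000000000000000100) mod 2 = 0+0+0+0+0+0+0+0+0+0+0+0+0+0+0+0+0+0+0+0+0+0+0+0+0+0 mod 2 = 0
  c[29] = d·G[:,29] = (10000111011101110001111001)·(00000000000000000000000010) mod 2 = 0+0+0+0+0+0+0+0+0+0+0+0+0+0+0+0+0+0+0+0+0+0+0+0+0+0 mod 2 = 0
  c[30] = d·G[:,30] = (10000111011101110001111001)·(00000000000000000000000001) mod 2 = 0+0+0+0+0+0+0+0+0+0+0+0+0+0+0+0+0+0+0+0+0+0+0+0+0+1 mod 2 = 1
Codeword = 1111000001110111101110001111001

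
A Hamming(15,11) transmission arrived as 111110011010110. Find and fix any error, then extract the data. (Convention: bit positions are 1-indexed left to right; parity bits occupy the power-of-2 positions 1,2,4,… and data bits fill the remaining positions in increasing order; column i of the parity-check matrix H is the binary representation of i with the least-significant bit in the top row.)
Syndrome s = H · r^T (mod 2), r = 111110011010110:
  s[0] = (101010101010101)·(111110011010110) mod 2 = 1+0+1+0+1+0+0+0+1+0+1+0+1+0+0 mod 2 = 0
  s[1] = (011001100110011)·(111110011010110) mod 2 = 0+1+1+0+0+0+0+0+0+0+1+0+0+1+0 mod 2 = 0
  s[2] = (000111100001111)·(111110011010110) mod 2 = 0+0+0+1+1+0+0+0+0+0+0+0+1+1+0 mod 2 = 0
  s[3] = (000000011111111)·(111110011010110) mod 2 = 0+0+0+0+0+0+0+1+1+0+1+0+1+1+0 mod 2 = 1
Syndrome = 0001
Column 8 of H equals this syndrome → error at bit 8 (1-indexed).
Flip bit 8: 111110011010110 → 111110001010110
Extract data bits at positions {3,5,6,7,9,10,11,12,13,14,15}: 11001010110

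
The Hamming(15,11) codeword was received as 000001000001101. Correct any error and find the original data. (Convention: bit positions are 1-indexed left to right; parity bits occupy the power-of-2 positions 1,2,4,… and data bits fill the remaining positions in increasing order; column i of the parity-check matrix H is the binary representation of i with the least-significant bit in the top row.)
Syndrome s = H · r^T (mod 2), r = 000001000001101:
  s[0] = (101010101010101)·(000001000001101) mod 2 = 0+0+0+0+0+0+0+0+0+0+0+0+1+0+1 mod 2 = 0
  s[1] = (011001100110011)·(000001000001101) mod 2 = 0+0+0+0+0+1+0+0+0+0+0+0+0+0+1 mod 2 = 0
  s[2] = (000111100001111)·(000001000001101) mod 2 = 0+0+0+0+0+1+0+0+0+0+0+1+1+0+1 mod 2 = 0
  s[3] = (000000011111111)·(000001000001101) mod 2 = 0+0+0+0+0+0+0+0+0+0+0+1+1+0+1 mod 2 = 1
Syndrome = 0001
Column 8 of H equals this syndrome → error at bit 8 (1-indexed).
Flip bit 8: 000001000001101 → 000001010001101
Extract data bits at positions {3,5,6,7,9,10,11,12,13,14,15}: 00100001101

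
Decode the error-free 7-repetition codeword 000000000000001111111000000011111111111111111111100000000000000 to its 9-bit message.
Split into 7-bit blocks: 0000000 0000000 1111111 0000000 1111111 1111111 1111111 0000000 0000000
Data = 001011100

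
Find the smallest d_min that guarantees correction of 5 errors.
Correcting t errors requires d_min ≥ 2t + 1 = 2·5 + 1 = 11.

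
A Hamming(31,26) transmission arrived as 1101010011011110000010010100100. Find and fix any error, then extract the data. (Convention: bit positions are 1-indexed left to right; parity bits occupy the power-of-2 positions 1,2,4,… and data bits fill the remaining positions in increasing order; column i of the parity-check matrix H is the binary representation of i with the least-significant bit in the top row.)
Syndrome s = H · r^T (mod 2), r = 1101010011011110000010010100100:
  s[0] = (1010101010101010101010101010101)·(1101010011011110000010010100100) mod 2 = 1+0+0+0+0+0+0+0+1+0+0+0+1+0+1+0+0+0+0+0+1+0+0+0+0+0+0+0+1+0+0 mod 2 = 0
  s[1] = (0110011001100110011001100110011)·(1101010011011110000010010100100) mod 2 = 0+1+0+0+0+1+0+0+0+1+0+0+0+1+1+0+0+0+0+0+0+0+0+0+0+1+0+0+0+0+0 mod 2 = 0
  s[2] = (0001111000011110000111100001111)·(1101010011011110000010010100100) mod 2 = 0+0+0+1+0+1+0+0+0+0+0+1+1+1+1+0+0+0+0+0+1+0+0+0+0+0+0+0+1+0+0 mod 2 = 0
  s[3] = (0000000111111110000000011111111)·(1101010011011110000010010100100) mod 2 = 0+0+0+0+0+0+0+0+1+1+0+1+1+1+1+0+0+0+0+0+0+0+0+1+0+1+0+0+1+0+0 mod 2 = 1
  s[4] = (0000000000000001111111111111111)·(1101010011011110000010010100100) mod 2 = 0+0+0+0+0+0+0+0+0+0+0+0+0+0+0+0+0+0+0+0+1+0+0+1+0+1+0+0+1+0+0 mod 2 = 0
Syndrome = 00010
Column 8 of H equals this syndrome → error at bit 8 (1-indexed).
Flip bit 8: 1101010011011110000010010100100 → 1101010111011110000010010100100
Extract data bits at positions {3,5,6,7,9,10,11,12,13,14,15,17,18,19,20,21,22,23,24,25,26,27,28,29,30,31}: 00101101111000010010100100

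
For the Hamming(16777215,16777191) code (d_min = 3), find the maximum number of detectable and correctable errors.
Detection only: up to d_min − 1 = 2 errors.
Correction: up to ⌊(d_min − 1)/2⌋ = ⌊2/2⌋ = 1 errors.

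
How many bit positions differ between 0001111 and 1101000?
XOR = 1100111, count of 1s = 5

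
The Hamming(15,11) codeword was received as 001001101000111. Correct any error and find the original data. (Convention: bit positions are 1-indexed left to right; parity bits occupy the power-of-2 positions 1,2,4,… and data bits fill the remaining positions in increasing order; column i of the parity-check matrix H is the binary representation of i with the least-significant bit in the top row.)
Syndrome s = H · r^T (mod 2), r = 001001101000111:
  s[0] = (101010101010101)·(001001101000111) mod 2 = 0+0+1+0+0+0+1+0+1+0+0+0+1+0+1 mod 2 = 1
  s[1] = (011001100110011)·(001001101000111) mod 2 = 0+0+1+0+0+1+1+0+0+0+0+0+0+1+1 mod 2 = 1
  s[2] = (000111100001111)·(001001101000111) mod 2 = 0+0+0+0+0+1+1+0+0+0+0+0+1+1+1 mod 2 = 1
  s[3] = (000000011111111)·(001001101000111) mod 2 = 0+0+0+0+0+0+0+0+1+0+0+0+1+1+1 mod 2 = 0
Syndrome = 1110
Column 7 of H equals this syndrome → error at bit 7 (1-indexed).
Flip bit 7: 001001101000111 → 001001001000111
Extract data bits at positions {3,5,6,7,9,10,11,12,13,14,15}: 10101000111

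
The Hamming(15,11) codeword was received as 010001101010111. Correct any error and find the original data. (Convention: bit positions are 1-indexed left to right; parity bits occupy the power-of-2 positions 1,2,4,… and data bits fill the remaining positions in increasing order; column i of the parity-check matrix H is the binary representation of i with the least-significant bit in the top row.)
Syndrome s = H · r^T (mod 2), r = 010001101010111:
  s[0] = (101010101010101)·(010001101010111) mod 2 = 0+0+0+0+0+0+1+0+1+0+1+0+1+0+1 mod 2 = 1
  s[1] = (011001100110011)·(010001101010111) mod 2 = 0+1+0+0+0+1+1+0+0+0+1+0+0+1+1 mod 2 = 0
  s[2] = (000111100001111)·(010001101010111) mod 2 = 0+0+0+0+0+1+1+0+0+0+0+0+1+1+1 mod 2 = 1
  s[3] = (000000011111111)·(010001101010111) mod 2 = 0+0+0+0+0+0+0+0+1+0+1+0+1+1+1 mod 2 = 1
Syndrome = 1011
Column 13 of H equals this syndrome → error at bit 13 (1-indexed).
Flip bit 13: 010001101010111 → 010001101010011
Extract data bits at positions {3,5,6,7,9,10,11,12,13,14,15}: 00111010011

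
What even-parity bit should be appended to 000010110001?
Sum of data bits: 0+0+0+0+1+0+1+1+0+0+0+1 = 4.
4 mod 2 = 0, so parity bit = 0.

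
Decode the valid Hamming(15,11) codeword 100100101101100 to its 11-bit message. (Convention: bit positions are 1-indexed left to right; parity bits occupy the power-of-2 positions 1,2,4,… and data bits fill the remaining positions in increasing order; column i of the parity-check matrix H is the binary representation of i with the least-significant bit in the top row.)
Parity bits occupy power-of-2 positions; data bits are at positions {3,5,6,7,9,10,11,12,13,14,15} (1-indexed).
Extract: c[3]=0 c[5]=0 c[6]=0 c[7]=1 c[9]=1 c[10]=1 c[11]=0 c[12]=1 c[13]=1 c[14]=0 c[15]=0
Data = 00011101100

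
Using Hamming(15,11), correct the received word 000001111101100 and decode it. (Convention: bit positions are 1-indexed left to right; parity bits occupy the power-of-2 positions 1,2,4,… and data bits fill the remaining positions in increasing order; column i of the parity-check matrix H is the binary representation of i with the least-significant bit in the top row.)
Syndrome s = H · r^T (mod 2), r = 000001111101100:
  s[0] = (101010101010101)·(000001111101100) mod 2 = 0+0+0+0+0+0+1+0+1+0+0+0+1+0+0 mod 2 = 1
  s[1] = (011001100110011)·(000001111101100) mod 2 = 0+0+0+0+0+1+1+0+0+1+0+0+0+0+0 mod 2 = 1
  s[2] = (000111100001111)·(000001111101100) mod 2 = 0+0+0+0+0+1+1+0+0+0+0+1+1+0+0 mod 2 = 0
  s[3] = (000000011111111)·(000001111101100) mod 2 = 0+0+0+0+0+0+0+1+1+1+0+1+1+0+0 mod 2 = 1
Syndrome = 1101
Column 11 of H equals this syndrome → error at bit 11 (1-indexed).
Flip bit 11: 000001111101100 → 000001111111100
Extract data bits at positions {3,5,6,7,9,10,11,12,13,14,15}: 00111111100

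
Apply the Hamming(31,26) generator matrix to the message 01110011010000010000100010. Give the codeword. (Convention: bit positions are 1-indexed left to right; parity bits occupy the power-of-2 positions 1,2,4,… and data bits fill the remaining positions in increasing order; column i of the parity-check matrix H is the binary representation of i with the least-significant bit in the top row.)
Codeword c = d · G (mod 2), d = 01110011010000010000100010:
  c[0] = d·G[:,0] = (01110011010000010000100010)·(11011010101101010101010101) mod 2 = 0+1+0+1+0+0+1+0+0+0+0+0+0+0+0+1+0+0+0+0+0+0+0+0+0+0 mod 2 = 0
  c[1] = d·G[:,1] = (01110011010000010000100010)·(10110110011011001100110011) mod 2 = 0+0+1+1+0+0+1+0+0+1+0+0+0+0+0+0+0+0+0+0+1+0+0+0+1+0 mod 2 = 0
  c[2] = d·G[:,2] = (01110011010000010000100010)·(10000000000000000000000000) mod 2 = 0+0+0+0+0+0+0+0+0+0+0+0+0+0+0+0+0+0+0+0+0+0+0+0+0+0 mod 2 = 0
  c[3] = d·G[:,3] = (01110011010000010000100010)·(01110001111000111100001111) mod 2 = 0+1+1+1+0+0+0+1+0+1+0+0+0+0+0+1+0+0+0+0+0+0+0+0+1+0 mod 2 = 1
  c[4] = d·G[:,4] = (01110011010000010000100010)·(01000000000000000000000000) mod 2 = 0+1+0+0+0+0+0+0+0+0+0+0+0+0+0+0+0+0+0+0+0+0+0+0+0+0 mod 2 = 1
  c[5] = d·G[:,5] = (01110011010000010000100010)·(00100000000000000000000000) mod 2 = 0+0+1+0+0+0+0+0+0+0+0+0+0+0+0+0+0+0+0+0+0+0+0+0+0+0 mod 2 = 1
  c[6] = d·G[:,6] = (01110011010000010000100010)·(00010000000000000000000000) mod 2 = 0+0+0+1+0+0+0+0+0+0+0+0+0+0+0+0+0+0+0+0+0+0+0+0+0+0 mod 2 = 1
  c[7] = d·G[:,7] = (01110011010000010000100010)·(00001111111000000011111111) mod 2 = 0+0+0+0+0+0+1+1+0+1+0+0+0+0+0+0+0+0+0+0+1+0+0+0+1+0 mod 2 = 1
  c[8] = d·G[:,8] = (01110011010000010000100010)·(00001000000000000000000000) mod 2 = 0+0+0+0+0+0+0+0+0+0+0+0+0+0+0+0+0+0+0+0+0+0+0+0+0+0 mod 2 = 0
  c[9] = d·G[:,9] = (01110011010000010000100010)·(00000100000000000000000000) mod 2 = 0+0+0+0+0+0+0+0+0+0+0+0+0+0+0+0+0+0+0+0+0+0+0+0+0+0 mod 2 = 0
  c[10] = d·G[:,10] = (01110011010000010000100010)·(00000010000000000000000000) mod 2 = 0+0+0+0+0+0+1+0+0+0+0+0+0+0+0+0+0+0+0+0+0+0+0+0+0+0 mod 2 = 1
  c[11] = d·G[:,11] = (01110011010000010000100010)·(00000001000000000000000000) mod 2 = 0+0+0+0+0+0+0+1+0+0+0+0+0+0+0+0+0+0+0+0+0+0+0+0+0+0 mod 2 = 1
  c[12] = d·G[:,12] = (01110011010000010000100010)·(00000000100000000000000000) mod 2 = 0+0+0+0+0+0+0+0+0+0+0+0+0+0+0+0+0+0+0+0+0+0+0+0+0+0 mod 2 = 0
  c[13] = d·G[:,13] = (01110011010000010000100010)·(00000000010000000000000000) mod 2 = 0+0+0+0+0+0+0+0+0+1+0+0+0+0+0+0+0+0+0+0+0+0+0+0+0+0 mod 2 = 1
  c[14] = d·G[:,14] = (01110011010000010000100010)·(00000000001000000000000000) mod 2 = 0+0+0+0+0+0+0+0+0+0+0+0+0+0+0+0+0+0+0+0+0+0+0+0+0+0 mod 2 = 0
  c[15] = d·G[:,15] = (01110011010000010000100010)·(00000000000111111111111111) mod 2 = 0+0+0+0+0+0+0+0+0+0+0+0+0+0+0+1+0+0+0+0+1+0+0+0+1+0 mod 2 = 1
  c[16] = d·G[:,16] = (01110011010000010000100010)·(00000000000100000000000000) mod 2 = 0+0+0+0+0+0+0+0+0+0+0+0+0+0+0+0+0+0+0+0+0+0+0+0+0+0 mod 2 = 0
  c[17] = d·G[:,17] = (01110011010000010000100010)·(00000000000010000000000000) mod 2 = 0+0+0+0+0+0+0+0+0+0+0+0+0+0+0+0+0+0+0+0+0+0+0+0+0+0 mod 2 = 0
  c[18] = d·G[:,18] = (01110011010000010000100010)·(00000000000001000000000000) mod 2 = 0+0+0+0+0+0+0+0+0+0+0+0+0+0+0+0+0+0+0+0+0+0+0+0+0+0 mod 2 = 0
  c[19] = d·G[:,19] = (01110011010000010000100010)·(00000000000000100000000000) mod 2 = 0+0+0+0+0+0+0+0+0+0+0+0+0+0+0+0+0+0+0+0+0+0+0+0+0+0 mod 2 = 0
  c[20] = d·G[:,20] = (01110011010000010000100010)·(00000000000000010000000000) mod 2 = 0+0+0+0+0+0+0+0+0+0+0+0+0+0+0+1+0+0+0+0+0+0+0+0+0+0 mod 2 = 1
  c[21] = d·G[:,21] = (01110011010000010000100010)·(00000000000000001000000000) mod 2 = 0+0+0+0+0+0+0+0+0+0+0+0+0+0+0+0+0+0+0+0+0+0+0+0+0+0 mod 2 = 0
  c[22] = d·G[:,22] = (01110011010000010000100010)·(00000000000000000100000000) mod 2 = 0+0+0+0+0+0+0+0+0+0+0+0+0+0+0+0+0+0+0+0+0+0+0+0+0+0 mod 2 = 0
  c[23] = d·G[:,23] = (01110011010000010000100010)·(00000000000000000010000000) mod 2 = 0+0+0+0+0+0+0+0+0+0+0+0+0+0+0+0+0+0+0+0+0+0+0+0+0+0 mod 2 = 0
  c[24] = d·G[:,24] = (01110011010000010000100010)·(00000000000000000001000000) mod 2 = 0+0+0+0+0+0+0+0+0+0+0+0+0+0+0+0+0+0+0+0+0+0+0+0+0+0 mod 2 = 0
  c[25] = d·G[:,25] = (01110011010000010000100010)·(00000000000000000000100000) mod 2 = 0+0+0+0+0+0+0+0+0+0+0+0+0+0+0+0+0+0+0+0+1+0+0+0+0+0 mod 2 = 1
  c[26] = d·G[:,26] = (01110011010000010000100010)·(00000000000000000000010000) mod 2 = 0+0+0+0+0+0+0+0+0+0+0+0+0+0+0+0+0+0+0+0+0+0+0+0+0+0 mod 2 = 0
  c[27] = d·G[:,27] = (01110011010000010000100010)·(00000000000000000000001000) mod 2 = 0+0+0+0+0+0+0+0+0+0+0+0+0+0+0+0+0+0+0+0+0+0+0+0+0+0 mod 2 = 0
  c[28] = d·G[:,28] = (01110011010000010000100010)·(00000000000000000000000100) mod 2 = 0+0+0+0+0+0+0+0+0+0+0+0+0+0+0+0+0+0+0+0+0+0+0+0+0+0 mod 2 = 0
  c[29] = d·G[:,29] = (01110011010000010000100010)·(00000000000000000000000010) mod 2 = 0+0+0+0+0+0+0+0+0+0+0+0+0+0+0+0+0+0+0+0+0+0+0+0+1+0 mod 2 = 1
  c[30] = d·G[:,30] = (01110011010000010000100010)·(00000000000000000000000001) mod 2 = 0+0+0+0+0+0+0+0+0+0+0+0+0+0+0+0+0+0+0+0+0+0+0+0+0+0 mod 2 = 0
Codeword = 0001111100110101000010000100010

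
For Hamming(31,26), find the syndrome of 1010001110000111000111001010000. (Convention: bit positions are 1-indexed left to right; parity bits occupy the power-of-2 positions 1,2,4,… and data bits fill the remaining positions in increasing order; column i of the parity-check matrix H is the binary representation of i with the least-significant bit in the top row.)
Syndrome s = H · r^T (mod 2), r = 1010001110000111000111001010000:
  s[0] = (1010101010101010101010101010101)·(1010001110000111000111001010000) mod 2 = 1+0+1+0+0+0+1+0+1+0+0+0+0+0+1+0+0+0+0+0+1+0+0+0+1+0+1+0+0+0+0 mod 2 = 0
  s[1] = (0110011001100110011001100110011)·(1010001110000111000111001010000) mod 2 = 0+0+1+0+0+0+1+0+0+0+0+0+0+1+1+0+0+0+0+0+0+1+0+0+0+0+1+0+0+0+0 mod 2 = 0
  s[2] = (0001111000011110000111100001111)·(1010001110000111000111001010000) mod 2 = 0+0+0+0+0+0+1+0+0+0+0+0+0+1+1+0+0+0+0+1+1+1+0+0+0+0+0+0+0+0+0 mod 2 = 0
  s[3] = (0000000111111110000000011111111)·(1010001110000111000111001010000) mod 2 = 0+0+0+0+0+0+0+1+1+0+0+0+0+1+1+0+0+0+0+0+0+0+0+0+1+0+1+0+0+0+0 mod 2 = 0
  s[4] = (0000000000000001111111111111111)·(1010001110000111000111001010000) mod 2 = 0+0+0+0+0+0+0+0+0+0+0+0+0+0+0+1+0+0+0+1+1+1+0+0+1+0+1+0+0+0+0 mod 2 = 0
Syndrome = 00000
s = 0: no error detected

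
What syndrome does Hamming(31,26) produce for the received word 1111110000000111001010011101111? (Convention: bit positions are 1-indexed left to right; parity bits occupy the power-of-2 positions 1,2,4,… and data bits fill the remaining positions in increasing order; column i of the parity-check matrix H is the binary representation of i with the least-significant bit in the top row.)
Syndrome s = H · r^T (mod 2), r = 1111110000000111001010011101111:
  s[0] = (1010101010101010101010101010101)·(1111110000000111001010011101111) mod 2 = 1+0+1+0+1+0+0+0+0+0+0+0+0+0+1+0+0+0+1+0+1+0+0+0+1+0+0+0+1+0+1 mod 2 = 1
  s[1] = (0110011001100110011001100110011)·(1111110000000111001010011101111) mod 2 = 0+1+1+0+0+1+0+0+0+0+0+0+0+1+1+0+0+0+1+0+0+0+0+0+0+1+0+0+0+1+1 mod 2 = 1
  s[2] = (0001111000011110000111100001111)·(1111110000000111001010011101111) mod 2 = 0+0+0+1+1+1+0+0+0+0+0+0+0+1+1+0+0+0+0+0+1+0+0+0+0+0+0+1+1+1+1 mod 2 = 0
  s[3] = (0000000111111110000000011111111)·(1111110000000111001010011101111) mod 2 = 0+0+0+0+0+0+0+0+0+0+0+0+0+1+1+0+0+0+0+0+0+0+0+1+1+1+0+1+1+1+1 mod 2 = 1
  s[4] = (0000000000000001111111111111111)·(1111110000000111001010011101111) mod 2 = 0+0+0+0+0+0+0+0+0+0+0+0+0+0+0+1+0+0+1+0+1+0+0+1+1+1+0+1+1+1+1 mod 2 = 0
Syndrome = 11010
Non-zero syndrome: error at position 11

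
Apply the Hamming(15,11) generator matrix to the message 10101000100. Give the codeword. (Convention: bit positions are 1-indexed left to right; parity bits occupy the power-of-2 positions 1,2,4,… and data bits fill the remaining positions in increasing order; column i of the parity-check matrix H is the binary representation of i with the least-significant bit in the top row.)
Codeword c = d · G (mod 2), d = 10101000100:
  c[0] = d·G[:,0] = (10101000100)·(11011010101) mod 2 = 1+0+0+0+1+0+0+0+1+0+0 mod 2 = 1
  c[1] = d·G[:,1] = (10101000100)·(10110110011) mod 2 = 1+0+1+0+0+0+0+0+0+0+0 mod 2 = 0
  c[2] = d·G[:,2] = (10101000100)·(10000000000) mod 2 = 1+0+0+0+0+0+0+0+0+0+0 mod 2 = 1
  c[3] = d·G[:,3] = (10101000100)·(01110001111) mod 2 = 0+0+1+0+0+0+0+0+1+0+0 mod 2 = 0
  c[4] = d·G[:,4] = (10101000100)·(01000000000) mod 2 = 0+0+0+0+0+0+0+0+0+0+0 mod 2 = 0
  c[5] = d·G[:,5] = (10101000100)·(00100000000) mod 2 = 0+0+1+0+0+0+0+0+0+0+0 mod 2 = 1
  c[6] = d·G[:,6] = (10101000100)·(00010000000) mod 2 = 0+0+0+0+0+0+0+0+0+0+0 mod 2 = 0
  c[7] = d·G[:,7] = (10101000100)·(00001111111) mod 2 = 0+0+0+0+1+0+0+0+1+0+0 mod 2 = 0
  c[8] = d·G[:,8] = (10101000100)·(00001000000) mod 2 = 0+0+0+0+1+0+0+0+0+0+0 mod 2 = 1
  c[9] = d·G[:,9] = (10101000100)·(00000100000) mod 2 = 0+0+0+0+0+0+0+0+0+0+0 mod 2 = 0
  c[10] = d·G[:,10] = (10101000100)·(00000010000) mod 2 = 0+0+0+0+0+0+0+0+0+0+0 mod 2 = 0
  c[11] = d·G[:,11] = (10101000100)·(00000001000) mod 2 = 0+0+0+0+0+0+0+0+0+0+0 mod 2 = 0
  c[12] = d·G[:,12] = (10101000100)·(00000000100) mod 2 = 0+0+0+0+0+0+0+0+1+0+0 mod 2 = 1
  c[13] = d·G[:,13] = (10101000100)·(00000000010) mod 2 = 0+0+0+0+0+0+0+0+0+0+0 mod 2 = 0
  c[14] = d·G[:,14] = (10101000100)·(00000000001) mod 2 = 0+0+0+0+0+0+0+0+0+0+0 mod 2 = 0
Codeword = 101001001000100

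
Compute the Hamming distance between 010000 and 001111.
XOR = 011111, count of 1s = 5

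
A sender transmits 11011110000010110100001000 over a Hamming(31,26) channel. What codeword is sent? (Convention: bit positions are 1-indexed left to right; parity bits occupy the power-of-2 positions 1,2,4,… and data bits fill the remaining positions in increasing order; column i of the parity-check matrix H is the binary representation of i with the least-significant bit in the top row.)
Codeword c = d · G (mod 2), d = 11011110000010110100001000:
  c[0] = d·G[:,0] = (11011110000010110100001000)·(11011010101101010101010101) mod 2 = 1+1+0+1+1+0+1+0+0+0+0+0+0+0+0+1+0+1+0+0+0+0+0+0+0+0 mod 2 = 1
  c[1] = d·G[:,1] = (11011110000010110100001000)·(10110110011011001100110011) mod 2 = 1+0+0+1+0+1+1+0+0+0+0+0+1+0+0+0+0+1+0+0+0+0+0+0+0+0 mod 2 = 0
  c[2] = d·G[:,2] = (11011110000010110100001000)·(10000000000000000000000000) mod 2 = 1+0+0+0+0+0+0+0+0+0+0+0+0+0+0+0+0+0+0+0+0+0+0+0+0+0 mod 2 = 1
  c[3] = d·G[:,3] = (11011110000010110100001000)·(01110001111000111100001111) mod 2 = 0+1+0+1+0+0+0+0+0+0+0+0+0+0+1+1+0+1+0+0+0+0+1+0+0+0 mod 2 = 0
  c[4] = d·G[:,4] = (11011110000010110100001000)·(01000000000000000000000000) mod 2 = 0+1+0+0+0+0+0+0+0+0+0+0+0+0+0+0+0+0+0+0+0+0+0+0+0+0 mod 2 = 1
  c[5] = d·G[:,5] = (11011110000010110100001000)·(00100000000000000000000000) mod 2 = 0+0+0+0+0+0+0+0+0+0+0+0+0+0+0+0+0+0+0+0+0+0+0+0+0+0 mod 2 = 0
  c[6] = d·G[:,6] = (11011110000010110100001000)·(00010000000000000000000000) mod 2 = 0+0+0+1+0+0+0+0+0+0+0+0+0+0+0+0+0+0+0+0+0+0+0+0+0+0 mod 2 = 1
  c[7] = d·G[:,7] = (11011110000010110100001000)·(00001111111000000011111111) mod 2 = 0+0+0+0+1+1+1+0+0+0+0+0+0+0+0+0+0+0+0+0+0+0+1+0+0+0 mod 2 = 0
  c[8] = d·G[:,8] = (11011110000010110100001000)·(00001000000000000000000000) mod 2 = 0+0+0+0+1+0+0+0+0+0+0+0+0+0+0+0+0+0+0+0+0+0+0+0+0+0 mod 2 = 1
  c[9] = d·G[:,9] = (11011110000010110100001000)·(00000100000000000000000000) mod 2 = 0+0+0+0+0+1+0+0+0+0+0+0+0+0+0+0+0+0+0+0+0+0+0+0+0+0 mod 2 = 1
  c[10] = d·G[:,10] = (11011110000010110100001000)·(00000010000000000000000000) mod 2 = 0+0+0+0+0+0+1+0+0+0+0+0+0+0+0+0+0+0+0+0+0+0+0+0+0+0 mod 2 = 1
  c[11] = d·G[:,11] = (11011110000010110100001000)·(00000001000000000000000000) mod 2 = 0+0+0+0+0+0+0+0+0+0+0+0+0+0+0+0+0+0+0+0+0+0+0+0+0+0 mod 2 = 0
  c[12] = d·G[:,12] = (11011110000010110100001000)·(00000000100000000000000000) mod 2 = 0+0+0+0+0+0+0+0+0+0+0+0+0+0+0+0+0+0+0+0+0+0+0+0+0+0 mod 2 = 0
  c[13] = d·G[:,13] = (11011110000010110100001000)·(00000000010000000000000000) mod 2 = 0+0+0+0+0+0+0+0+0+0+0+0+0+0+0+0+0+0+0+0+0+0+0+0+0+0 mod 2 = 0
  c[14] = d·G[:,14] = (11011110000010110100001000)·(00000000001000000000000000) mod 2 = 0+0+0+0+0+0+0+0+0+0+0+0+0+0+0+0+0+0+0+0+0+0+0+0+0+0 mod 2 = 0
  c[15] = d·G[:,15] = (11011110000010110100001000)·(00000000000111111111111111) mod 2 = 0+0+0+0+0+0+0+0+0+0+0+0+1+0+1+1+0+1+0+0+0+0+1+0+0+0 mod 2 = 1
  c[16] = d·G[:,16] = (11011110000010110100001000)·(00000000000100000000000000) mod 2 = 0+0+0+0+0+0+0+0+0+0+0+0+0+0+0+0+0+0+0+0+0+0+0+0+0+0 mod 2 = 0
  c[17] = d·G[:,17] = (11011110000010110100001000)·(00000000000010000000000000) mod 2 = 0+0+0+0+0+0+0+0+0+0+0+0+1+0+0+0+0+0+0+0+0+0+0+0+0+0 mod 2 = 1
  c[18] = d·G[:,18] = (11011110000010110100001000)·(00000000000001000000000000) mod 2 = 0+0+0+0+0+0+0+0+0+0+0+0+0+0+0+0+0+0+0+0+0+0+0+0+0+0 mod 2 = 0
  c[19] = d·G[:,19] = (11011110000010110100001000)·(00000000000000100000000000) mod 2 = 0+0+0+0+0+0+0+0+0+0+0+0+0+0+1+0+0+0+0+0+0+0+0+0+0+0 mod 2 = 1
  c[20] = d·G[:,20] = (11011110000010110100001000)·(00000000000000010000000000) mod 2 = 0+0+0+0+0+0+0+0+0+0+0+0+0+0+0+1+0+0+0+0+0+0+0+0+0+0 mod 2 = 1
  c[21] = d·G[:,21] = (11011110000010110100001000)·(00000000000000001000000000) mod 2 = 0+0+0+0+0+0+0+0+0+0+0+0+0+0+0+0+0+0+0+0+0+0+0+0+0+0 mod 2 = 0
  c[22] = d·G[:,22] = (11011110000010110100001000)·(00000000000000000100000000) mod 2 = 0+0+0+0+0+0+0+0+0+0+0+0+0+0+0+0+0+1+0+0+0+0+0+0+0+0 mod 2 = 1
  c[23] = d·G[:,23] = (11011110000010110100001000)·(00000000000000000010000000) mod 2 = 0+0+0+0+0+0+0+0+0+0+0+0+0+0+0+0+0+0+0+0+0+0+0+0+0+0 mod 2 = 0
  c[24] = d·G[:,24] = (11011110000010110100001000)·(00000000000000000001000000) mod 2 = 0+0+0+0+0+0+0+0+0+0+0+0+0+0+0+0+0+0+0+0+0+0+0+0+0+0 mod 2 = 0
  c[25] = d·G[:,25] = (11011110000010110100001000)·(00000000000000000000100000) mod 2 = 0+0+0+0+0+0+0+0+0+0+0+0+0+0+0+0+0+0+0+0+0+0+0+0+0+0 mod 2 = 0
  c[26] = d·G[:,26] = (11011110000010110100001000)·(00000000000000000000010000) mod 2 = 0+0+0+0+0+0+0+0+0+0+0+0+0+0+0+0+0+0+0+0+0+0+0+0+0+0 mod 2 = 0
  c[27] = d·G[:,27] = (11011110000010110100001000)·(00000000000000000000001000) mod 2 = 0+0+0+0+0+0+0+0+0+0+0+0+0+0+0+0+0+0+0+0+0+0+1+0+0+0 mod 2 = 1
  c[28] = d·G[:,28] = (11011110000010110100001000)·(00000000000000000000000100) mod 2 = 0+0+0+0+0+0+0+0+0+0+0+0+0+0+0+0+0+0+0+0+0+0+0+0+0+0 mod 2 = 0
  c[29] = d·G[:,29] = (11011110000010110100001000)·(00000000000000000000000010) mod 2 = 0+0+0+0+0+0+0+0+0+0+0+0+0+0+0+0+0+0+0+0+0+0+0+0+0+0 mod 2 = 0
  c[30] = d·G[:,30] = (11011110000010110100001000)·(00000000000000000000000001) mod 2 = 0+0+0+0+0+0+0+0+0+0+0+0+0+0+0+0+0+0+0+0+0+0+0+0+0+0 mod 2 = 0
Codeword = 1010101011100001010110100001000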